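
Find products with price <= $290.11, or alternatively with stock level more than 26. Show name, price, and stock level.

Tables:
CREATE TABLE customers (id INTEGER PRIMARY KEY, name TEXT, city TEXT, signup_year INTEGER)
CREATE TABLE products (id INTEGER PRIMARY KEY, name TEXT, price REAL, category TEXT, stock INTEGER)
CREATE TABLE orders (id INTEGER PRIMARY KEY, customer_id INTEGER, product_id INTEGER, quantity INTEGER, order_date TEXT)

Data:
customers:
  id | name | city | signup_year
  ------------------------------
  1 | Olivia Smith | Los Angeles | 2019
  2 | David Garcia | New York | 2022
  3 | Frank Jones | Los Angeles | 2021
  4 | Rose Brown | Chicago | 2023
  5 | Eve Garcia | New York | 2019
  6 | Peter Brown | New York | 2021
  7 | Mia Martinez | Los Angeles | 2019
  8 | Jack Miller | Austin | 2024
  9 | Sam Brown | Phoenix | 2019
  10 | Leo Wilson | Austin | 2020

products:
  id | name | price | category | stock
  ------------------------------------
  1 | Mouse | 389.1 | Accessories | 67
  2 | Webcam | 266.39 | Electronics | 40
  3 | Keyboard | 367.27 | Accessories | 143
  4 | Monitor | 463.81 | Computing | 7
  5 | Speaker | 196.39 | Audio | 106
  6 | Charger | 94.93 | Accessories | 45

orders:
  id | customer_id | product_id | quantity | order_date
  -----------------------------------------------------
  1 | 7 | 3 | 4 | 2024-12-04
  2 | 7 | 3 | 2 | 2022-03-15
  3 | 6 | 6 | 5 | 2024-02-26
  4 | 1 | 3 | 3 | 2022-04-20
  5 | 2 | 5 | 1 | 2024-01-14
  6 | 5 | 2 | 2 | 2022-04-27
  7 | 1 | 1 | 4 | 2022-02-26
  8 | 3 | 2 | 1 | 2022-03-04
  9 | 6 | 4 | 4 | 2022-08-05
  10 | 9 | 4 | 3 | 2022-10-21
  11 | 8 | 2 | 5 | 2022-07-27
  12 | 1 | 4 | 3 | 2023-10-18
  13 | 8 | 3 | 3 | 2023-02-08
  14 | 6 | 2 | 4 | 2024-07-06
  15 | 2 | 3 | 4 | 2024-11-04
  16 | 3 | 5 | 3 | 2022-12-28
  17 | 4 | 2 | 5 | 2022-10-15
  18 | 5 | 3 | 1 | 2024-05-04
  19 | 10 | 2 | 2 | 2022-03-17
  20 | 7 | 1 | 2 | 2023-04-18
SELECT name, price, stock FROM products WHERE price <= 290.11 OR stock > 26

Execution result:
name | price | stock
Mouse | 389.10 | 67
Webcam | 266.39 | 40
Keyboard | 367.27 | 143
Speaker | 196.39 | 106
Charger | 94.93 | 45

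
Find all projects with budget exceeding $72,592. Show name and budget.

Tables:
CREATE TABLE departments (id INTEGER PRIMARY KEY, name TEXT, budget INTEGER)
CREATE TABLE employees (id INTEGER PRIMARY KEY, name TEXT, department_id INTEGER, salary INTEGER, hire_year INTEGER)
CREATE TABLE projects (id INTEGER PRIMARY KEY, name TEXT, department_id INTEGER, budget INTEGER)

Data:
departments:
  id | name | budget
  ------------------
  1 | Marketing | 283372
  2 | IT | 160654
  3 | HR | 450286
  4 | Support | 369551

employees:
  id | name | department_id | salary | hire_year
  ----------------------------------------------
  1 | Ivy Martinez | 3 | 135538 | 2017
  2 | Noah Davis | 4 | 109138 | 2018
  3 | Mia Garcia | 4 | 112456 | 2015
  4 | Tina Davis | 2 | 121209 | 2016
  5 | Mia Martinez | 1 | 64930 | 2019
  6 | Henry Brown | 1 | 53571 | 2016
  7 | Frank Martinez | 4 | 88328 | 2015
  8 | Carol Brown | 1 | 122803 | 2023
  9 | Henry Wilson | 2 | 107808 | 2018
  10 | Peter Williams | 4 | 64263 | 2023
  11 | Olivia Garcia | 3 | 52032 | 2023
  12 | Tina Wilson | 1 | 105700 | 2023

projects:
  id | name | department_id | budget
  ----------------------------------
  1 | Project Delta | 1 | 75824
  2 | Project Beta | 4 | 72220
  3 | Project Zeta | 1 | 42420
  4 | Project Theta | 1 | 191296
SELECT name, budget FROM projects WHERE budget > 72592

Execution result:
name | budget
Project Delta | 75824
Project Theta | 191296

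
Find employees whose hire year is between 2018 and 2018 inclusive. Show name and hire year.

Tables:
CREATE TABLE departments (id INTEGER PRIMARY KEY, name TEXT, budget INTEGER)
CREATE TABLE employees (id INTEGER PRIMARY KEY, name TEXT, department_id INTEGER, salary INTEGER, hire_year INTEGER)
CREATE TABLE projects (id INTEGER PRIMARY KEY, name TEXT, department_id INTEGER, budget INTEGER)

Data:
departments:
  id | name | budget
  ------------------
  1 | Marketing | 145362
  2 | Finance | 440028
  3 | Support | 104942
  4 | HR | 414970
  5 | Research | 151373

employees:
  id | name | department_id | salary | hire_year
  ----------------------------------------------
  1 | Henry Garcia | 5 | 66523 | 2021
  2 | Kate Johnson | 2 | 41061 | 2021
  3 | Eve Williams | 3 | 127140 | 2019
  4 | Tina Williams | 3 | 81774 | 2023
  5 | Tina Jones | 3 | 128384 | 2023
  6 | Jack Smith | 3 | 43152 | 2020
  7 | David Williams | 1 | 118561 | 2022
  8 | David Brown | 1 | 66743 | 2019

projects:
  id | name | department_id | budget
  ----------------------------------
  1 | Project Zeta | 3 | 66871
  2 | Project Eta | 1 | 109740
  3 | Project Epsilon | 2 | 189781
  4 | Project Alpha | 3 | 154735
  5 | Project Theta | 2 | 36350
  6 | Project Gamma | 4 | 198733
SELECT name, hire_year FROM employees WHERE hire_year BETWEEN 2018 AND 2018

Execution result:
(no rows)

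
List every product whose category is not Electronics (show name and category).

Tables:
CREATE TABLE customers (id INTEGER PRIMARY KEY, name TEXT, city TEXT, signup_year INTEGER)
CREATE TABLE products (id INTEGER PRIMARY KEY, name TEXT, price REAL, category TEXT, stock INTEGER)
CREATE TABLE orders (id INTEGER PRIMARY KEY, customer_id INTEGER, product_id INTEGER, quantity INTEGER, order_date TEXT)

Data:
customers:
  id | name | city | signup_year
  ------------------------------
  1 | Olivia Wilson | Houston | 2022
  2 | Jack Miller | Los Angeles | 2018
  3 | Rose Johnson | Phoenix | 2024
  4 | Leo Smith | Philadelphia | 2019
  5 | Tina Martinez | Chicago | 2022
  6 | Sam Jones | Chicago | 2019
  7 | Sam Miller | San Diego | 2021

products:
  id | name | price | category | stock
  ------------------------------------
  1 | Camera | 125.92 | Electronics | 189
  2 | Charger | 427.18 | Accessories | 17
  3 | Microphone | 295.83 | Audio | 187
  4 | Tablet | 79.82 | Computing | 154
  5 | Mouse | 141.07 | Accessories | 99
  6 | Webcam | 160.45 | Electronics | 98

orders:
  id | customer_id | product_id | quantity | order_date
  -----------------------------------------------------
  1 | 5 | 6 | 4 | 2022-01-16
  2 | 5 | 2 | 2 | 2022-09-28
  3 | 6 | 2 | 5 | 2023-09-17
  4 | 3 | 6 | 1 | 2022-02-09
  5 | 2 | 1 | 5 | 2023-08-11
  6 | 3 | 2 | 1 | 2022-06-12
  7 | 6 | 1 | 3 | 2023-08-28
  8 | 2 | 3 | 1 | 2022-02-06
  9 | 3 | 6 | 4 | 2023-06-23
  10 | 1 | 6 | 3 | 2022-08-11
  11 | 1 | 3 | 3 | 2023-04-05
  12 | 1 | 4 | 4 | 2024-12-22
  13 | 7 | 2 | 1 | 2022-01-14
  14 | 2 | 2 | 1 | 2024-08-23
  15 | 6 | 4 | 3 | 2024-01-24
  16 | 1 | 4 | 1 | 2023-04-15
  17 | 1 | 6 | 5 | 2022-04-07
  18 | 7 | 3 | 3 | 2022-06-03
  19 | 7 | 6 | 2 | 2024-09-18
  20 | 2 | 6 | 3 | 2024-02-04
SELECT name, category FROM products WHERE category <> 'Electronics'

Execution result:
name | category
Charger | Accessories
Microphone | Audio
Tablet | Computing
Mouse | Accessories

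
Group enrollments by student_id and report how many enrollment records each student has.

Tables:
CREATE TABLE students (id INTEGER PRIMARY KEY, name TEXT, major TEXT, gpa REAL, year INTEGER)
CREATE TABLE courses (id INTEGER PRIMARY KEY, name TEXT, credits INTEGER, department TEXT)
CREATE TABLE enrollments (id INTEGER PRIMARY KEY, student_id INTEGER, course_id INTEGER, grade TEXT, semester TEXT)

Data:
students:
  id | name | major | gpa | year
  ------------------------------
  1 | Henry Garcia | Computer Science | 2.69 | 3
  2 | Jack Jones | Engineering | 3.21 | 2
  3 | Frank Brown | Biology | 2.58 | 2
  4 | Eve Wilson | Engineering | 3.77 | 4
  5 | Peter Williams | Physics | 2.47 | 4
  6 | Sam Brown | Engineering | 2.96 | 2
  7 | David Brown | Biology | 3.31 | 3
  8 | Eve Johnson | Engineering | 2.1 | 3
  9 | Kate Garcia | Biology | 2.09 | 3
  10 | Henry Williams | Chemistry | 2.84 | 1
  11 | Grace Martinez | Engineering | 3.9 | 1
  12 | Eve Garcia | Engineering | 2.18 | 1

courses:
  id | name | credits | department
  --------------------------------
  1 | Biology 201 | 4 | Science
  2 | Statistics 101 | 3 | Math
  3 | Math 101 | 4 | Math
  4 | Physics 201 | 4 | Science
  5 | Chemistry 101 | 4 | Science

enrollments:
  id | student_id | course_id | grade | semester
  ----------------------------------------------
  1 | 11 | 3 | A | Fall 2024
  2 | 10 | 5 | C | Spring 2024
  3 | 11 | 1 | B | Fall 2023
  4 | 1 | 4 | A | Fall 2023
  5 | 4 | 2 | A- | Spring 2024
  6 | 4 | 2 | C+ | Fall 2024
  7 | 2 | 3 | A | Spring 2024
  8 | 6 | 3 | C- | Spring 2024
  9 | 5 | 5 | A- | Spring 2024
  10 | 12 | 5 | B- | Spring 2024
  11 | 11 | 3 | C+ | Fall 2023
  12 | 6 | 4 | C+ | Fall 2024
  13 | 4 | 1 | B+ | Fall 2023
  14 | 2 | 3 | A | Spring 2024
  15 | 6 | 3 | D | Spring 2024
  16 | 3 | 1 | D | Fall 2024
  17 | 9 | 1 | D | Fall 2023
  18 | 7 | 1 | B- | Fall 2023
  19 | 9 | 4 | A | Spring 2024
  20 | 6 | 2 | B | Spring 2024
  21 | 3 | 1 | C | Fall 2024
SELECT student_id, COUNT(*) AS enrollment_count FROM enrollments GROUP BY student_id

Execution result:
student_id | enrollment_count
1 | 1
2 | 2
3 | 2
4 | 3
5 | 1
6 | 4
7 | 1
9 | 2
10 | 1
11 | 3
12 | 1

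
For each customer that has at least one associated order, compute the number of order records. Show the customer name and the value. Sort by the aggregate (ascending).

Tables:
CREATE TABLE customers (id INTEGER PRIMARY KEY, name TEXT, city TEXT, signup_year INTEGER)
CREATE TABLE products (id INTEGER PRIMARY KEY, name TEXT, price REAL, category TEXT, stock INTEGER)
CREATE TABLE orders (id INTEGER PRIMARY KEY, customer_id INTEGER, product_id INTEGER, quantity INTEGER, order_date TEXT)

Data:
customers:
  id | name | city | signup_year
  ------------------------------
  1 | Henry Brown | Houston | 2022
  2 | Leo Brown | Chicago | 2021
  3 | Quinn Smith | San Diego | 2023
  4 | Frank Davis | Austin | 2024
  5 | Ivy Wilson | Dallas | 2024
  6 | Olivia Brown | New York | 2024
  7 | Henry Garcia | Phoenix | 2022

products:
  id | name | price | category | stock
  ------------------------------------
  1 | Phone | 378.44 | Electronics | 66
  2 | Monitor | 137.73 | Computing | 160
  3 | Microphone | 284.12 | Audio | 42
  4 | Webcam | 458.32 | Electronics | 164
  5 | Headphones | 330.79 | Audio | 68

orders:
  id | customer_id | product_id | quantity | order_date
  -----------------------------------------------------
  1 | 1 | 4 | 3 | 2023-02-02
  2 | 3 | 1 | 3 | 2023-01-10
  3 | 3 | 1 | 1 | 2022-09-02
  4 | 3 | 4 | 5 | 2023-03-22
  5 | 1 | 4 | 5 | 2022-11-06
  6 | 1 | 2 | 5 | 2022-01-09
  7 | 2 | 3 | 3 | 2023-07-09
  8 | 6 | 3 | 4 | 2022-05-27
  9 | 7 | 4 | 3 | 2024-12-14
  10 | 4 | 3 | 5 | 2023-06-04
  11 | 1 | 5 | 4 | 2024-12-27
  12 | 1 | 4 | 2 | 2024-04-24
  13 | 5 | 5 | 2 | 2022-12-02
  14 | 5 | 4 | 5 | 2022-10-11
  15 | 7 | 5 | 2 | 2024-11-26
SELECT p.name, COUNT(*) AS n FROM orders c JOIN customers p ON c.customer_id = p.id GROUP BY p.id, p.name ORDER BY n ASC

Execution result:
name | n
Leo Brown | 1
Frank Davis | 1
Olivia Brown | 1
Ivy Wilson | 2
Henry Garcia | 2
Quinn Smith | 3
Henry Brown | 5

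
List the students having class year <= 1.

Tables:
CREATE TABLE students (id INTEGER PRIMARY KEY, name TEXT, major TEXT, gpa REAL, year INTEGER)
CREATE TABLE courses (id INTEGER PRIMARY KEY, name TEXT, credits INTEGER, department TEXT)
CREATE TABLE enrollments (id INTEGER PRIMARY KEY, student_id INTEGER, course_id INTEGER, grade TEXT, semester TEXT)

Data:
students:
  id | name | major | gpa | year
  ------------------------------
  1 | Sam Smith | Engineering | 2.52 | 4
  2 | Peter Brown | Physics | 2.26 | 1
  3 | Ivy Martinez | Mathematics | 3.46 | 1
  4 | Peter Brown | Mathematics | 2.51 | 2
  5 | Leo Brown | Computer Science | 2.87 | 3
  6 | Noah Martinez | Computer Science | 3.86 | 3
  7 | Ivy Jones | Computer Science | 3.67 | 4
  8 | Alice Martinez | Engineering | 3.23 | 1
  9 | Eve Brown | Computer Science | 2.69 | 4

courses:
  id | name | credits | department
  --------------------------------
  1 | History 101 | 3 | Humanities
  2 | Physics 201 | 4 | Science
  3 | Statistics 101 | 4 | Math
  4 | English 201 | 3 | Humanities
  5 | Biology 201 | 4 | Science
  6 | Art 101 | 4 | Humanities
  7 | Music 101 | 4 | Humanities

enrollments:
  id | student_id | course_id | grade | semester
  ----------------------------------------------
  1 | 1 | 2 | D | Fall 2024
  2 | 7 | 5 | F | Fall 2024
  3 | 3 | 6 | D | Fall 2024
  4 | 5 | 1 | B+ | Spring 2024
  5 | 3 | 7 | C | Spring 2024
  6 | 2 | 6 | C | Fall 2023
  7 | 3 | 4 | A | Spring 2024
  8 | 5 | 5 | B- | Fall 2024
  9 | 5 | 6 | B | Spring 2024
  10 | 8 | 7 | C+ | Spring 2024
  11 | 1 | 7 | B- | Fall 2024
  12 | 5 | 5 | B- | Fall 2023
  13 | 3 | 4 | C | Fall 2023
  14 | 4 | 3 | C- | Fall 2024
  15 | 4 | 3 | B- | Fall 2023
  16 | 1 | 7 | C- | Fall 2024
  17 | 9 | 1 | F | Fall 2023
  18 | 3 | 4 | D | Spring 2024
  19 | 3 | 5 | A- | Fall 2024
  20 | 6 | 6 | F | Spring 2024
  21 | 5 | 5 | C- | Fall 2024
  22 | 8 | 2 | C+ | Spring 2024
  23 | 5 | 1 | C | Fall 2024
SELECT name, year FROM students WHERE year <= 1

Execution result:
name | year
Peter Brown | 1
Ivy Martinez | 1
Alice Martinez | 1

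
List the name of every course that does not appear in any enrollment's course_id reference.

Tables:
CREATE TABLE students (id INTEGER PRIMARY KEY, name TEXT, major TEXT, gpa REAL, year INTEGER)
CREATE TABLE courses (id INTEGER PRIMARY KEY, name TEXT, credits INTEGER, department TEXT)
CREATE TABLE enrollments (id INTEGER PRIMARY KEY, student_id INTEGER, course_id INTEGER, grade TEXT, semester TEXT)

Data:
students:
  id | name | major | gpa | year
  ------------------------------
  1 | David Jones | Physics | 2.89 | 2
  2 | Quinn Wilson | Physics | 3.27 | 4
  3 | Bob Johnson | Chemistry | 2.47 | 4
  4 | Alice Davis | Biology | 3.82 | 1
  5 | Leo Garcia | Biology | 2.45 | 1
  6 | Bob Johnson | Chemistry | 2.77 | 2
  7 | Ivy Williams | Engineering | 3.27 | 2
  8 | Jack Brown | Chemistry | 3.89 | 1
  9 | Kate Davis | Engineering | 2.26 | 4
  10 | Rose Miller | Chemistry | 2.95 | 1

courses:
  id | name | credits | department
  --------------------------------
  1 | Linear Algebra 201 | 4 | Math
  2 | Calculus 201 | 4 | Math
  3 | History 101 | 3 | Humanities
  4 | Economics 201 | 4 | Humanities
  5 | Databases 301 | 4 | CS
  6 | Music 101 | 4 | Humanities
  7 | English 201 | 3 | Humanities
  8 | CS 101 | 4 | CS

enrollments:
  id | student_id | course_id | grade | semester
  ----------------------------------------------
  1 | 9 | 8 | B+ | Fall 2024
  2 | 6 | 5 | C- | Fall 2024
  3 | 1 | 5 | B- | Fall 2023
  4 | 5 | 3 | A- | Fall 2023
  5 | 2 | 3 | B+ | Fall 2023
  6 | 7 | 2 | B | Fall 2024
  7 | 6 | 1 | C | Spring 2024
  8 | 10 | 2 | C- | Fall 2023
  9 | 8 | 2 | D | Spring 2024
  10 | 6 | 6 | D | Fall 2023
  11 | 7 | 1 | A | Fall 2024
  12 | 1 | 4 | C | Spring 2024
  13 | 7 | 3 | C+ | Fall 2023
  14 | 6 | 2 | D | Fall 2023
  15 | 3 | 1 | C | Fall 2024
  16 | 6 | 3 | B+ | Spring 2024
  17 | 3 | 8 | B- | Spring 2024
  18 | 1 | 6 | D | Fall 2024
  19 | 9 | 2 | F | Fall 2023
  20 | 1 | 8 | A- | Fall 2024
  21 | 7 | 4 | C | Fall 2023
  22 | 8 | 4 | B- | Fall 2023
SELECT p.name FROM courses p LEFT JOIN enrollments c ON c.course_id = p.id WHERE c.id IS NULL

Execution result:
English 201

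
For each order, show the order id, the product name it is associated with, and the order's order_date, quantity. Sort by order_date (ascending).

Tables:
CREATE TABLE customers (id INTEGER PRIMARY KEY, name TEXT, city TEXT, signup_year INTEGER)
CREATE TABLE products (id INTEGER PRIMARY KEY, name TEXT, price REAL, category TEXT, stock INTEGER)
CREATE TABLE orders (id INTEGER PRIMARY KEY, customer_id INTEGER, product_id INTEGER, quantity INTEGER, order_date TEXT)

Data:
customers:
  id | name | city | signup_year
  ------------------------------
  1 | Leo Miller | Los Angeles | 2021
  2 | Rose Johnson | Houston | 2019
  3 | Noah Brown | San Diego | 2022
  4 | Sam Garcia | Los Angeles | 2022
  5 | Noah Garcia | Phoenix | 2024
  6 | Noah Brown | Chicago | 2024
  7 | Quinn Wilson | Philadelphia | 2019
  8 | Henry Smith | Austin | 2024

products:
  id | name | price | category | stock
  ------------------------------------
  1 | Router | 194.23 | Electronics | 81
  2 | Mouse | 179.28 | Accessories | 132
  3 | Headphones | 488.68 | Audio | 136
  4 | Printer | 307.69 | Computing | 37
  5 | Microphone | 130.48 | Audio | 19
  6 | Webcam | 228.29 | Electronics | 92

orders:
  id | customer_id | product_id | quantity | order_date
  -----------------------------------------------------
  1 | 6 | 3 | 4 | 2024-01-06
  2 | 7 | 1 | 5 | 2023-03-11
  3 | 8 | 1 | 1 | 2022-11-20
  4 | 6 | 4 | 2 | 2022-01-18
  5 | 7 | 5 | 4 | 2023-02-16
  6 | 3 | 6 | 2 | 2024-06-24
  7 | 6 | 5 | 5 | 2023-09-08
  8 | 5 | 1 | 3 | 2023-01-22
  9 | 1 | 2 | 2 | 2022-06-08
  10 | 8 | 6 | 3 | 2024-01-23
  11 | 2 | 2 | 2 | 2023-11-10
SELECT c.id, p.name AS product, c.order_date, c.quantity FROM orders c JOIN products p ON c.product_id = p.id ORDER BY c.order_date ASC

Execution result:
id | product | order_date | quantity
4 | Printer | 2022-01-18 | 2
9 | Mouse | 2022-06-08 | 2
3 | Router | 2022-11-20 | 1
8 | Router | 2023-01-22 | 3
5 | Microphone | 2023-02-16 | 4
2 | Router | 2023-03-11 | 5
7 | Microphone | 2023-09-08 | 5
11 | Mouse | 2023-11-10 | 2
1 | Headphones | 2024-01-06 | 4
10 | Webcam | 2024-01-23 | 3
6 | Webcam | 2024-06-24 | 2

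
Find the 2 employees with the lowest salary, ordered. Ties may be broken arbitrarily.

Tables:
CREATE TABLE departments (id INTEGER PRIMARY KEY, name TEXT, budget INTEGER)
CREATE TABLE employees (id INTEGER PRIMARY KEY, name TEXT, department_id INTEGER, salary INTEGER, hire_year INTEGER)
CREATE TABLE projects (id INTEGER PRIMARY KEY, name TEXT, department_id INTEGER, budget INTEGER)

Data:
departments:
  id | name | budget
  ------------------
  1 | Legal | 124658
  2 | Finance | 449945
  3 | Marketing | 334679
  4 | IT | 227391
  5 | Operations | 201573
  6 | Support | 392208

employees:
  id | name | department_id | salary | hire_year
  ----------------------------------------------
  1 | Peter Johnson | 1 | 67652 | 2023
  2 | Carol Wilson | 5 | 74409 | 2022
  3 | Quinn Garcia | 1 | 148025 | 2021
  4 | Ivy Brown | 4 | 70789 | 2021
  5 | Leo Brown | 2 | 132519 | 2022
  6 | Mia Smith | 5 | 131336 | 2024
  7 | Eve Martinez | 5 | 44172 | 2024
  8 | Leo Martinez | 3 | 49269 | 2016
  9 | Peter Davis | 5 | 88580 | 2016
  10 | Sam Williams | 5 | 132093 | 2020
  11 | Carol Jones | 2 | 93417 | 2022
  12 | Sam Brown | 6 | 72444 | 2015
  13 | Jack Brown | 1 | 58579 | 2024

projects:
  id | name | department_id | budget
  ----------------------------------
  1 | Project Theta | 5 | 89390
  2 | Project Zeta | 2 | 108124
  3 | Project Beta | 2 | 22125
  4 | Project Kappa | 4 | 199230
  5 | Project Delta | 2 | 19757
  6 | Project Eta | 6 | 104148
SELECT name, salary FROM employees ORDER BY salary ASC LIMIT 2

Execution result:
name | salary
Eve Martinez | 44172
Leo Martinez | 49269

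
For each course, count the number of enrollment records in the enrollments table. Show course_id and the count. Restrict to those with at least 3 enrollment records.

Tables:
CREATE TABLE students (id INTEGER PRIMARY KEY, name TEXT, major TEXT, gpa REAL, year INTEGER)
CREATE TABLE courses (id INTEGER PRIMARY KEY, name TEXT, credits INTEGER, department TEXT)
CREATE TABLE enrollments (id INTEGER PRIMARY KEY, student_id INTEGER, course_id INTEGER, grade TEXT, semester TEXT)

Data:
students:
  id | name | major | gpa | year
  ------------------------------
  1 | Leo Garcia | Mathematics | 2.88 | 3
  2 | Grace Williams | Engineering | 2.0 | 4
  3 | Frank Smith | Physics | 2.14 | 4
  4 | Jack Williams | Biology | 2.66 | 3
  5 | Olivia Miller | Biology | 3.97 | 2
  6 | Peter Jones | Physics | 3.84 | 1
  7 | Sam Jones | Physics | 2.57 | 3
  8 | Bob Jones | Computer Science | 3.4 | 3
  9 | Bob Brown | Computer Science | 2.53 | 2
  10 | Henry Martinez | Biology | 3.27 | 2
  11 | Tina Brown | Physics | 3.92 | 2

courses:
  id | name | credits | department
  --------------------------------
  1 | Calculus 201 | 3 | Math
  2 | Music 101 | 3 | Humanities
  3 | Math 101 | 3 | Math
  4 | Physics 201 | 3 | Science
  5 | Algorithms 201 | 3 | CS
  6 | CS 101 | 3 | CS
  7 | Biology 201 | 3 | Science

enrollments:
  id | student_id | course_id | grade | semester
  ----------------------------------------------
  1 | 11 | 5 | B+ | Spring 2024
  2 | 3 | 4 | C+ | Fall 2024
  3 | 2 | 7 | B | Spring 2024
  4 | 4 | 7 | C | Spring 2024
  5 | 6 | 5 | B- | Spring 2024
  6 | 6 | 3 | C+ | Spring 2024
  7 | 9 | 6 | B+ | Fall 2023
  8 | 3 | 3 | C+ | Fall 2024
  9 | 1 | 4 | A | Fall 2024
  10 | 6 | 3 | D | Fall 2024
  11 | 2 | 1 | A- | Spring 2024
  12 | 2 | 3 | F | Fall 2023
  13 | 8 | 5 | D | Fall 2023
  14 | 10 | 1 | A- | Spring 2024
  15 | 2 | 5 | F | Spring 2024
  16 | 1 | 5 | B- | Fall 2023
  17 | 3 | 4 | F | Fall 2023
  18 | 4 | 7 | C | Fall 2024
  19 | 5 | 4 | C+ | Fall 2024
SELECT course_id, COUNT(*) AS enrollment_count FROM enrollments GROUP BY course_id HAVING COUNT(*) >= 3

Execution result:
course_id | enrollment_count
3 | 4
4 | 4
5 | 5
7 | 3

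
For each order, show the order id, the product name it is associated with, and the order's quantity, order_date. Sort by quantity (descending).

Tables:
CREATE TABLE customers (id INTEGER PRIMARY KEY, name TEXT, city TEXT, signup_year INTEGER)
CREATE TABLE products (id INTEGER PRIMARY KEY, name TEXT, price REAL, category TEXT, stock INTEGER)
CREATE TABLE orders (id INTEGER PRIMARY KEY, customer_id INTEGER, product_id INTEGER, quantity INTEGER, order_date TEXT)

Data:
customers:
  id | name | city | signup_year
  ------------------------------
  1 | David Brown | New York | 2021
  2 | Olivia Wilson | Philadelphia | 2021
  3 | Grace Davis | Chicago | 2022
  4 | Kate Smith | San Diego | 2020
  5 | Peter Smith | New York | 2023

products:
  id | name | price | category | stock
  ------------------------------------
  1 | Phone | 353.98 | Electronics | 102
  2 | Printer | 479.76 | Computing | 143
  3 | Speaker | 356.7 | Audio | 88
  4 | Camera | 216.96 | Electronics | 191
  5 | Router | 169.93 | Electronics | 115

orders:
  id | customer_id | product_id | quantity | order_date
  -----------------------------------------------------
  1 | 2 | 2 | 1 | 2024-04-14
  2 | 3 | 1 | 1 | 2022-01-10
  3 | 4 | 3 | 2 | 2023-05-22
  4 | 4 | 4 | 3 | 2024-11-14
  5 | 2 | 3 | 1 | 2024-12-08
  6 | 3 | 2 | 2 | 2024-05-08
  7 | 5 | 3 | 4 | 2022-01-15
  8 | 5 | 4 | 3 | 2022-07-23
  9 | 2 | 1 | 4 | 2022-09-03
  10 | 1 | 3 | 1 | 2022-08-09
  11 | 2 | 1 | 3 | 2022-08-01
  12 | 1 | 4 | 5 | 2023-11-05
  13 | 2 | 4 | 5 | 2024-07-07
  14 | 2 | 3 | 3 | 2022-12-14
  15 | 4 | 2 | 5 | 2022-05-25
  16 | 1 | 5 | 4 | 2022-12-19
SELECT c.id, p.name AS product, c.quantity, c.order_date FROM orders c JOIN products p ON c.product_id = p.id ORDER BY c.quantity DESC

Execution result:
id | product | quantity | order_date
12 | Camera | 5 | 2023-11-05
13 | Camera | 5 | 2024-07-07
15 | Printer | 5 | 2022-05-25
7 | Speaker | 4 | 2022-01-15
9 | Phone | 4 | 2022-09-03
16 | Router | 4 | 2022-12-19
4 | Camera | 3 | 2024-11-14
8 | Camera | 3 | 2022-07-23
11 | Phone | 3 | 2022-08-01
14 | Speaker | 3 | 2022-12-14
3 | Speaker | 2 | 2023-05-22
6 | Printer | 2 | 2024-05-08
1 | Printer | 1 | 2024-04-14
2 | Phone | 1 | 2022-01-10
5 | Speaker | 1 | 2024-12-08
10 | Speaker | 1 | 2022-08-09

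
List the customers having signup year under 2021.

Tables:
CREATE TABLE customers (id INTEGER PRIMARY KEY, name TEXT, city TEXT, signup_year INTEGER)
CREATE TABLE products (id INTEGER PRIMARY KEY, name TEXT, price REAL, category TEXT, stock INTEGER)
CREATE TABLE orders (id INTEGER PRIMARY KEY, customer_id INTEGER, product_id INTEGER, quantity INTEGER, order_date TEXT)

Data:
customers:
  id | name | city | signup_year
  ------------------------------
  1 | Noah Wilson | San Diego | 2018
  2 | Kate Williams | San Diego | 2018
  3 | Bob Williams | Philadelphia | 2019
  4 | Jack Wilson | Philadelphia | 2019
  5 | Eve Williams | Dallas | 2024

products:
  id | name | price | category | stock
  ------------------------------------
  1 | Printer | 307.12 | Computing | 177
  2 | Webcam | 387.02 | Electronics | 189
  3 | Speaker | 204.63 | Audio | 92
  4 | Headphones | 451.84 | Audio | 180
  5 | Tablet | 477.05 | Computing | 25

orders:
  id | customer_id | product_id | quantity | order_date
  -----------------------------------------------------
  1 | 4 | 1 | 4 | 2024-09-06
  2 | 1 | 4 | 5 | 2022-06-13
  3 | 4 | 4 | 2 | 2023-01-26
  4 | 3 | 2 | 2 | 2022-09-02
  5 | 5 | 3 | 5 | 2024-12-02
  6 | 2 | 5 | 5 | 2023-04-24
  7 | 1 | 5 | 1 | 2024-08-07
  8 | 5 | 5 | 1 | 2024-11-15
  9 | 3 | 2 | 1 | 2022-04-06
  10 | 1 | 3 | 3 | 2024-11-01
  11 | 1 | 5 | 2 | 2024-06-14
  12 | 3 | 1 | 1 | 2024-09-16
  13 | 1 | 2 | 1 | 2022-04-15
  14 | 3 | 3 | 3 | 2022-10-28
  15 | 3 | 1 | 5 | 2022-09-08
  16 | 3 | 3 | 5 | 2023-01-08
SELECT name, signup_year FROM customers WHERE signup_year < 2021

Execution result:
name | signup_year
Noah Wilson | 2018
Kate Williams | 2018
Bob Williams | 2019
Jack Wilson | 2019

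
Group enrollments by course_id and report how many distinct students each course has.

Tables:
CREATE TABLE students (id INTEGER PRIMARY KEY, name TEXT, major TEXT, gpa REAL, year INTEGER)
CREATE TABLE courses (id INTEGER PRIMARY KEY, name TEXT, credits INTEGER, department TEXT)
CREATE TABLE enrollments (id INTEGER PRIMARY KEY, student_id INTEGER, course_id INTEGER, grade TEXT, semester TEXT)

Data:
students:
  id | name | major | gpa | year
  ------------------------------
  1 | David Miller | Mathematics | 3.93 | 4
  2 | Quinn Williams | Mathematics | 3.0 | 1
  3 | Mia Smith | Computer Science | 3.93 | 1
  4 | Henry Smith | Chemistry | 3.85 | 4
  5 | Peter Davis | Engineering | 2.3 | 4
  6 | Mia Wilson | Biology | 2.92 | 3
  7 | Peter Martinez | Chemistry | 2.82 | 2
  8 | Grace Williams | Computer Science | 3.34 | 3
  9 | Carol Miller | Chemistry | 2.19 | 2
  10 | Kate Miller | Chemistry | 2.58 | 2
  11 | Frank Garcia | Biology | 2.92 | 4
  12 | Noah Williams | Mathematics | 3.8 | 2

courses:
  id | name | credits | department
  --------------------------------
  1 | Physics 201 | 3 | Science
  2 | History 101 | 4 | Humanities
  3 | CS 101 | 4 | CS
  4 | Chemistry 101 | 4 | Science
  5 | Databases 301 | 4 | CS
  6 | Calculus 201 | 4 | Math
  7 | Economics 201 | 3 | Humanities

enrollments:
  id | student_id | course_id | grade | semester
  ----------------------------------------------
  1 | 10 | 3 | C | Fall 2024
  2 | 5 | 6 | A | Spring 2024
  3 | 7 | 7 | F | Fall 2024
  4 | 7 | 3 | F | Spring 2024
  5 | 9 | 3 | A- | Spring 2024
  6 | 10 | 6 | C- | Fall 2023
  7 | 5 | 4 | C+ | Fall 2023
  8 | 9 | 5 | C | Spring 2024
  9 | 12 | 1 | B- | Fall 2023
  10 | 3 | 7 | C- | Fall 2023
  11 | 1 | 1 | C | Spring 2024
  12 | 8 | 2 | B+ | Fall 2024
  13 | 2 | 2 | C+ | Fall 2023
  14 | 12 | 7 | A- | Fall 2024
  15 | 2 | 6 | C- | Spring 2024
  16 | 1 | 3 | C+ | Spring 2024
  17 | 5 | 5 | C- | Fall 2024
SELECT course_id, COUNT(DISTINCT student_id) AS distinct_student_count FROM enrollments GROUP BY course_id

Execution result:
course_id | distinct_student_count
1 | 2
2 | 2
3 | 4
4 | 1
5 | 2
6 | 3
7 | 3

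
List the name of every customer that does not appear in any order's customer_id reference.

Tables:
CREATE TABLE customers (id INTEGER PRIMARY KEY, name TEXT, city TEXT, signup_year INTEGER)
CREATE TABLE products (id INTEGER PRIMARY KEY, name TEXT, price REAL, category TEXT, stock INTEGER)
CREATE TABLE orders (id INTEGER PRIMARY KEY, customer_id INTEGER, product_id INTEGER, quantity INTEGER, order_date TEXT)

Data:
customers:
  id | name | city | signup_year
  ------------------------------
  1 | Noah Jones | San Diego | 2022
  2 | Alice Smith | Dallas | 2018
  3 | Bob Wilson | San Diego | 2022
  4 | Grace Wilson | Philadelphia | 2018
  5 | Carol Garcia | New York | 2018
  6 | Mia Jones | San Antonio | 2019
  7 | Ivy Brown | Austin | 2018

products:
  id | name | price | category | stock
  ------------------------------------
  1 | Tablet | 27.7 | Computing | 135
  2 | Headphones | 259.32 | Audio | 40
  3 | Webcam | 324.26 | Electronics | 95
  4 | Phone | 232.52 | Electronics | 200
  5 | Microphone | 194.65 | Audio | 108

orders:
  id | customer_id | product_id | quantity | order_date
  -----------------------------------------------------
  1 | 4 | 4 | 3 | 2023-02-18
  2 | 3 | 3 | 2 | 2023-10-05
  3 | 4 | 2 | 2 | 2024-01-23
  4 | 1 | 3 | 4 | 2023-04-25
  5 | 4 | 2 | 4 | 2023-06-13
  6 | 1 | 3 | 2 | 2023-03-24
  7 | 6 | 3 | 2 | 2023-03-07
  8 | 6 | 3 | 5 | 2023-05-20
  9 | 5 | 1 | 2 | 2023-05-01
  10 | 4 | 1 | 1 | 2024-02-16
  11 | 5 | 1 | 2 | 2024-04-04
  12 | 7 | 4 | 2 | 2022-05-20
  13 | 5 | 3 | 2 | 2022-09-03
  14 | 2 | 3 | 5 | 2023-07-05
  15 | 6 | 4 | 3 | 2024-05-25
SELECT p.name FROM customers p LEFT JOIN orders c ON c.customer_id = p.id WHERE c.id IS NULL

Execution result:
(no rows)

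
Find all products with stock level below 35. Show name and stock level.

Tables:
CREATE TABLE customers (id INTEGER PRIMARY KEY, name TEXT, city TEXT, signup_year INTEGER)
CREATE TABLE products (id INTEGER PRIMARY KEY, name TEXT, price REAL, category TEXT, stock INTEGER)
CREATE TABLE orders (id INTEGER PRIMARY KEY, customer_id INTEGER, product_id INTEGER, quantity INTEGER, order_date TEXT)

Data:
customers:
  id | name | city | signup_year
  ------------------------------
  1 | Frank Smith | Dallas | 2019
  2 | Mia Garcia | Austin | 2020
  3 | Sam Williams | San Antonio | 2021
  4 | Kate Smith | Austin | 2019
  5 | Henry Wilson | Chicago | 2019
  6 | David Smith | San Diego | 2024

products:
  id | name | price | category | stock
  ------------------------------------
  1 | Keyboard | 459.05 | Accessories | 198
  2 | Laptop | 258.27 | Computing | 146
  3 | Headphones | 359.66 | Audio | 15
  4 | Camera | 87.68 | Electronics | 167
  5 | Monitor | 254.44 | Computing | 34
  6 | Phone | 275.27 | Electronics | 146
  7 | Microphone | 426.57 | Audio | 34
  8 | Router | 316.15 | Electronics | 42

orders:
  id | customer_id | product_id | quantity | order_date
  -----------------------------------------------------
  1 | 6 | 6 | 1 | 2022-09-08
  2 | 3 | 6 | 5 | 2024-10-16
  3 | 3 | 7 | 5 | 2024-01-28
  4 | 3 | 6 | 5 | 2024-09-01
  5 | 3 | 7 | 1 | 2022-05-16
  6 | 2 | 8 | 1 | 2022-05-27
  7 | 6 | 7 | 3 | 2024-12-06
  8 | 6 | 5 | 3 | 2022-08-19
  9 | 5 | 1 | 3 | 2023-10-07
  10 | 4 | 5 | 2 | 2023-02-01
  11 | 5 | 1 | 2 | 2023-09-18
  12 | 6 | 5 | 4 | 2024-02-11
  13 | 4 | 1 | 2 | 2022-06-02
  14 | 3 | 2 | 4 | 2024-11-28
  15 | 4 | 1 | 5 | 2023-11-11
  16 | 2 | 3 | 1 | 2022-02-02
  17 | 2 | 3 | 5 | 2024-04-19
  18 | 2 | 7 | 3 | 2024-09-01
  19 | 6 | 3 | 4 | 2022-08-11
SELECT name, stock FROM products WHERE stock < 35

Execution result:
name | stock
Headphones | 15
Monitor | 34
Microphone | 34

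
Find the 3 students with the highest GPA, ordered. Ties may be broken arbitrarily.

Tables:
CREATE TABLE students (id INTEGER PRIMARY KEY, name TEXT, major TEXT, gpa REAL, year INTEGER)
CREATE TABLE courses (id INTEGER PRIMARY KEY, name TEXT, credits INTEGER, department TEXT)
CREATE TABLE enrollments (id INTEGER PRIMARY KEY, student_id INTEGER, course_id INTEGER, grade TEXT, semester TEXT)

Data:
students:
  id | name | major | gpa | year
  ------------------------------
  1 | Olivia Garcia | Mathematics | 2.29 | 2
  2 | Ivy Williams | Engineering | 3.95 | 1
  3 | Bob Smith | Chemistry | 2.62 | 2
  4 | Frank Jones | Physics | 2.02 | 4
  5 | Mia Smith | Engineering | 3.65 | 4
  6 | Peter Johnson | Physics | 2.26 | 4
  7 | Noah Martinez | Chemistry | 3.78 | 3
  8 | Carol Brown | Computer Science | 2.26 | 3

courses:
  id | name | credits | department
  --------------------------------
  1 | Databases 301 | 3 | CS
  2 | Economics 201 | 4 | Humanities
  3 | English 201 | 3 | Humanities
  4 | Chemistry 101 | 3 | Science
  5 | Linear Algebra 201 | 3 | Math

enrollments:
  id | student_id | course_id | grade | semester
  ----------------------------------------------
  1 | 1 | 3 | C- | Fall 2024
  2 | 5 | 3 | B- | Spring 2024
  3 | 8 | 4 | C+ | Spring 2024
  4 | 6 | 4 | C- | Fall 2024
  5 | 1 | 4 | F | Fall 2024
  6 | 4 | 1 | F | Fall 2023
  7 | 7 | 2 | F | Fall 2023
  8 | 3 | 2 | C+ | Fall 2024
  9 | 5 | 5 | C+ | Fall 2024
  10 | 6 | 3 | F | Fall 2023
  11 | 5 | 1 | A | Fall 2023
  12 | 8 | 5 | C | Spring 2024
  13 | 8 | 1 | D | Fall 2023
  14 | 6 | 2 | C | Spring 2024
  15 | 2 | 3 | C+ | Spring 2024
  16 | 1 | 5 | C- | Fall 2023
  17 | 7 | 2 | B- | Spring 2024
SELECT name, gpa FROM students ORDER BY gpa DESC LIMIT 3

Execution result:
name | gpa
Ivy Williams | 3.95
Noah Martinez | 3.78
Mia Smith | 3.65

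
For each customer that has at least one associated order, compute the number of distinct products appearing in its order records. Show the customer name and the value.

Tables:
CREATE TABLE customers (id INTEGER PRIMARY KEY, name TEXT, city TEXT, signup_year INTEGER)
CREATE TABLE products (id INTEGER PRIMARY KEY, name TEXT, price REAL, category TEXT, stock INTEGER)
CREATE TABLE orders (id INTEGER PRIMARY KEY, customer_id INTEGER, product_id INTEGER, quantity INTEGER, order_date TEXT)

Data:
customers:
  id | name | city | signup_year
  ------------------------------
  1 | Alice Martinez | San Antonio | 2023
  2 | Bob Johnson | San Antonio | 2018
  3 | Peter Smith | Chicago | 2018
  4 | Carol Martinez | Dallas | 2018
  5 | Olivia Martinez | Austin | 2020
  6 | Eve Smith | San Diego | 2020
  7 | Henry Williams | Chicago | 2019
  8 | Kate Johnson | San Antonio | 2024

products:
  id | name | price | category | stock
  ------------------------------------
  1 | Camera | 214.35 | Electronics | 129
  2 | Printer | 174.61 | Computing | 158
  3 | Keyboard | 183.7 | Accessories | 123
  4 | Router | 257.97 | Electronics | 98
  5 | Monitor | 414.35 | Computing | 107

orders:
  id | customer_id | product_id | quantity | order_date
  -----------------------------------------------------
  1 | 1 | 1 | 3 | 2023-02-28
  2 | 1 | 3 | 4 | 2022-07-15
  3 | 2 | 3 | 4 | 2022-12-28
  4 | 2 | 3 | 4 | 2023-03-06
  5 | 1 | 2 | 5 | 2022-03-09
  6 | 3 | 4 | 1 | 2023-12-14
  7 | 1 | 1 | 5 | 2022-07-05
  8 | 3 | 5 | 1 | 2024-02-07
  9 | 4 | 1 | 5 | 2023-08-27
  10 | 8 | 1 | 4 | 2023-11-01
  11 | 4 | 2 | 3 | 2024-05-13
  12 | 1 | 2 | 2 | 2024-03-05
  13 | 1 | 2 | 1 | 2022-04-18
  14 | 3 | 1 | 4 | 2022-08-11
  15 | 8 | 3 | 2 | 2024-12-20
SELECT p.name, COUNT(DISTINCT c.product_id) AS distinct_product_count FROM orders c JOIN customers p ON c.customer_id = p.id GROUP BY p.id, p.name

Execution result:
name | distinct_product_count
Alice Martinez | 3
Bob Johnson | 1
Peter Smith | 3
Carol Martinez | 2
Kate Johnson | 2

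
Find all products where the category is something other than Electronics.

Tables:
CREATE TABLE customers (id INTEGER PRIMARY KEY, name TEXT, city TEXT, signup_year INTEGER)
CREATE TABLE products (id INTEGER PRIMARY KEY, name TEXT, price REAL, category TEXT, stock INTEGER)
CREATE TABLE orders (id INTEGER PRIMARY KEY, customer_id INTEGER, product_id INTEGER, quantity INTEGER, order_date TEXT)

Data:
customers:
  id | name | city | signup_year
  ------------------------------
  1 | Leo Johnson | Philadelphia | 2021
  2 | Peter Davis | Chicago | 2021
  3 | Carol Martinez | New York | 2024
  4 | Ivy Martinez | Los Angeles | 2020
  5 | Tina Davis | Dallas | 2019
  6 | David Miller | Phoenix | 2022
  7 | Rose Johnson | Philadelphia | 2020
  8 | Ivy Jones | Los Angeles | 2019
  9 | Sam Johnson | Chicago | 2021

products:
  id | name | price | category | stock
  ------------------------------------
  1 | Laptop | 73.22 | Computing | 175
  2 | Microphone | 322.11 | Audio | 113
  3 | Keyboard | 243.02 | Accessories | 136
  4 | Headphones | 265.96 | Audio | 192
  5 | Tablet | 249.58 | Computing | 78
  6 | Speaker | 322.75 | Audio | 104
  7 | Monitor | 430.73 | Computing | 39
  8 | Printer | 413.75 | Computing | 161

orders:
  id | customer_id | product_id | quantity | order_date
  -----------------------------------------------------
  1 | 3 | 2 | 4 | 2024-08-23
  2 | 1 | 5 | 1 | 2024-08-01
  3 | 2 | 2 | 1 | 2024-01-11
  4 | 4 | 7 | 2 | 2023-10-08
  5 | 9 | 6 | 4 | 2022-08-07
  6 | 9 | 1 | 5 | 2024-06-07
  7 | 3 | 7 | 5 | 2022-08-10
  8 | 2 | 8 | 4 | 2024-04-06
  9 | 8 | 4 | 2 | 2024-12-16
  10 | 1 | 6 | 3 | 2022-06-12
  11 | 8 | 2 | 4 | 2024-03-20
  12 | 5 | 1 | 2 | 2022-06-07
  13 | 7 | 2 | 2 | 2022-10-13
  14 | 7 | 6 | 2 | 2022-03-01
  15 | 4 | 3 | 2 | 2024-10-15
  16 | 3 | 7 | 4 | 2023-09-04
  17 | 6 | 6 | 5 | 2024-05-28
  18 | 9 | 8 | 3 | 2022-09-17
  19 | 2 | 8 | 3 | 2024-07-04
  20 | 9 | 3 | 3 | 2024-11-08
SELECT name, category FROM products WHERE category <> 'Electronics'

Execution result:
name | category
Laptop | Computing
Microphone | Audio
Keyboard | Accessories
Headphones | Audio
Tablet | Computing
Speaker | Audio
Monitor | Computing
Printer | Computing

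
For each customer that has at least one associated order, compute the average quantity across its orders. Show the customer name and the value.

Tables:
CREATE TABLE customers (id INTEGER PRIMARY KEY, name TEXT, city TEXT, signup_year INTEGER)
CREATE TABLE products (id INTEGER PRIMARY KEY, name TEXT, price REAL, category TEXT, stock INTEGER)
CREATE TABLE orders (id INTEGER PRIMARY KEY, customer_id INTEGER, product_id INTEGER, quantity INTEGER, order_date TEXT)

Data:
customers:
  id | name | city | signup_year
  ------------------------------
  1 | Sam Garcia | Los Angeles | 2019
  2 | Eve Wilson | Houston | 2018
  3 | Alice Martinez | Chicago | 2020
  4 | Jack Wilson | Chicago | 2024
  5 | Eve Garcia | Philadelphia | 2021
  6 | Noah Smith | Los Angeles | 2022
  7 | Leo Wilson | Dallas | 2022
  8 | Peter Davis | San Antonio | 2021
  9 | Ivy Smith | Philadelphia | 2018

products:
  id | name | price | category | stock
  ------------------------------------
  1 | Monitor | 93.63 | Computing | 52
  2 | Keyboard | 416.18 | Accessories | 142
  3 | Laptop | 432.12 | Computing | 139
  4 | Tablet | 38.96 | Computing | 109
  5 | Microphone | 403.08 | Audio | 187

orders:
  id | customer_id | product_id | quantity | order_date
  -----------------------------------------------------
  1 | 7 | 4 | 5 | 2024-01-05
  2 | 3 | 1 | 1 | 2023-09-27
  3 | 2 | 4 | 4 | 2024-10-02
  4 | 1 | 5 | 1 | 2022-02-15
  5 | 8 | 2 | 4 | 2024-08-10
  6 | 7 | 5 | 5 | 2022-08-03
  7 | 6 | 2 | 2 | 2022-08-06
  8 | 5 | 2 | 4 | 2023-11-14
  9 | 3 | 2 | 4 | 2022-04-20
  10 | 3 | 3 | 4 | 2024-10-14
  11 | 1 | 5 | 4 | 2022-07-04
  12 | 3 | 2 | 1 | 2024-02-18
SELECT p.name, AVG(c.quantity) AS avg_quantity FROM orders c JOIN customers p ON c.customer_id = p.id GROUP BY p.id, p.name

Execution result:
name | avg_quantity
Sam Garcia | 2.50
Eve Wilson | 4.00
Alice Martinez | 2.50
Eve Garcia | 4.00
Noah Smith | 2.00
Leo Wilson | 5.00
Peter Davis | 4.00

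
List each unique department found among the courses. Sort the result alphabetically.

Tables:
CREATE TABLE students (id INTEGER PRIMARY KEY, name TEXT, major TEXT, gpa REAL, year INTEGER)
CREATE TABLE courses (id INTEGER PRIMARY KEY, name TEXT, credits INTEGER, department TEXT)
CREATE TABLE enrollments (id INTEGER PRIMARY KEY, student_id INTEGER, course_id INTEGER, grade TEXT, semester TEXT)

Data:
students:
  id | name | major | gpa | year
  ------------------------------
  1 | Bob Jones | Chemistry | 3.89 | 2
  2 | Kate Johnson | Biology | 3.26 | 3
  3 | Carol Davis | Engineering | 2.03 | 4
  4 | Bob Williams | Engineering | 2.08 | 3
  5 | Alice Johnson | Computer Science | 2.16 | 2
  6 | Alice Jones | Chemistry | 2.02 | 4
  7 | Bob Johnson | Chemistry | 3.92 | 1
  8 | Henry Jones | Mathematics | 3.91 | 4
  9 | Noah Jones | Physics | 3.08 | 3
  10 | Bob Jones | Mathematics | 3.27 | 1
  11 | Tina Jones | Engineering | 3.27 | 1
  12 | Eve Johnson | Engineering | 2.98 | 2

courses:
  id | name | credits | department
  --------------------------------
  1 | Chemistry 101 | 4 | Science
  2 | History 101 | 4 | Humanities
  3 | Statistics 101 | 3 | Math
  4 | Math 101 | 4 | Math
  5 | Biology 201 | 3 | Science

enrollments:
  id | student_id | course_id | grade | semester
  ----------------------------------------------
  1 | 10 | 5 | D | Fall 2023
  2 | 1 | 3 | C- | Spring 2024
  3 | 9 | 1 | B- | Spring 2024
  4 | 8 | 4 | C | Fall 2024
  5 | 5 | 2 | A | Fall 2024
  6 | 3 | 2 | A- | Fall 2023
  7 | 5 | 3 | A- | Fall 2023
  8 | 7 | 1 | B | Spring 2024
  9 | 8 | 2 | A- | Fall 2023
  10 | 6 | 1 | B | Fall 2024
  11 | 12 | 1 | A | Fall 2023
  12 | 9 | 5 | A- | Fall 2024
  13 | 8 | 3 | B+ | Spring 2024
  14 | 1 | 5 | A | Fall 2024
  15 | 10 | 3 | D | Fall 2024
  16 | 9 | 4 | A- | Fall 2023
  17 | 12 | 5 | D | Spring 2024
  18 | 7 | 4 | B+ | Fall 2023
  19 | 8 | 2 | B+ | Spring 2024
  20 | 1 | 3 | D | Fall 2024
SELECT DISTINCT department FROM courses ORDER BY department

Execution result:
department
Humanities
Math
Science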